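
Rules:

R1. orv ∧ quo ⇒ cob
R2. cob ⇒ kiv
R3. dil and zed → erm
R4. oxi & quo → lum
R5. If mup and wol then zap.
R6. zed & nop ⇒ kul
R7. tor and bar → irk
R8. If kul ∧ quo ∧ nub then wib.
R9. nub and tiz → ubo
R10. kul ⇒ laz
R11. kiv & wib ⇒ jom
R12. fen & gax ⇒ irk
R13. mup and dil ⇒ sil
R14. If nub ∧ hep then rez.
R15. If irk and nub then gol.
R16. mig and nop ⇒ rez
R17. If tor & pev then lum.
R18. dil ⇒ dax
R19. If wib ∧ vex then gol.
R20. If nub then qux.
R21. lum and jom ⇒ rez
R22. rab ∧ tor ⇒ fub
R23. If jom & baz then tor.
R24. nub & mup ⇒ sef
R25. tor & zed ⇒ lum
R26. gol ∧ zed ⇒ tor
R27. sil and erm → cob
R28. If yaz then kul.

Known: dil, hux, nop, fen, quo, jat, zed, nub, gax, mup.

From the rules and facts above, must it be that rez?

Yes

erm  (by R3: dil, zed)
kul  (by R6: zed, nop)
wib  (by R8: kul, quo, nub)
irk  (by R12: fen, gax)
sil  (by R13: mup, dil)
gol  (by R15: irk, nub)
tor  (by R26: gol, zed)
cob  (by R27: sil, erm)
kiv  (by R2: cob)
jom  (by R11: kiv, wib)
lum  (by R25: tor, zed)
rez  (by R21: lum, jom)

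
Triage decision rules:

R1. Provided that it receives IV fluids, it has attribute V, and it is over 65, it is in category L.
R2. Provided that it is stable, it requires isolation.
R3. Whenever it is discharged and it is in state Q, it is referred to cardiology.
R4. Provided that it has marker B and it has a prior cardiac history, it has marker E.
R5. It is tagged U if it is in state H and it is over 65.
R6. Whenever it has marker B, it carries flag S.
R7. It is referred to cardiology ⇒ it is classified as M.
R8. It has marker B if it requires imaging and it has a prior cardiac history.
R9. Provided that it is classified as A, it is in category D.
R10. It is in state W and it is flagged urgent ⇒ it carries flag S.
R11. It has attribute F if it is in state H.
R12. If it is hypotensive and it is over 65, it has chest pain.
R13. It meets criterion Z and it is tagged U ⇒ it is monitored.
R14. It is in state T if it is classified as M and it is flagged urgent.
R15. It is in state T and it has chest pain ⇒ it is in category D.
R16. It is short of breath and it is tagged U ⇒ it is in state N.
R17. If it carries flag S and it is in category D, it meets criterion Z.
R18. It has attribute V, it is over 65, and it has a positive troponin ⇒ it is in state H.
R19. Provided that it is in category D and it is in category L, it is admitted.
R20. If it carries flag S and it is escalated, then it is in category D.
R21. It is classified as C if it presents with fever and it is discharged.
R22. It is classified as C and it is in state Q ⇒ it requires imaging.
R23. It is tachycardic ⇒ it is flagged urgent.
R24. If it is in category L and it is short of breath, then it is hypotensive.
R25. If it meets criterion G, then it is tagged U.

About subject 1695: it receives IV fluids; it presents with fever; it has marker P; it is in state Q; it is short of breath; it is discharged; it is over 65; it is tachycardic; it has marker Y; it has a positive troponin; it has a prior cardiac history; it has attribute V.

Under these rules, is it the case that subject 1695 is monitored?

By R1 (it receives IV fluids, it has attribute V, it is over 65): it is in category L.
By R3 (it is discharged, it is in state Q): it is referred to cardiology.
By R7 (it is referred to cardiology): it is classified as M.
By R18 (it has attribute V, it is over 65, it has a positive troponin): it is in state H.
By R21 (it presents with fever, it is discharged): it is classified as C.
By R22 (it is classified as C, it is in state Q): it requires imaging.
By R23 (it is tachycardic): it is flagged urgent.
By R24 (it is in category L, it is short of breath): it is hypotensive.
By R5 (it is in state H, it is over 65): it is tagged U.
By R8 (it requires imaging, it has a prior cardiac history): it has marker B.
By R12 (it is hypotensive, it is over 65): it has chest pain.
By R14 (it is classified as M, it is flagged urgent): it is in state T.
By R15 (it is in state T, it has chest pain): it is in category D.
By R6 (it has marker B): it carries flag S.
By R17 (it carries flag S, it is in category D): it meets criterion Z.
By R13 (it meets criterion Z, it is tagged U): it is monitored.

Yes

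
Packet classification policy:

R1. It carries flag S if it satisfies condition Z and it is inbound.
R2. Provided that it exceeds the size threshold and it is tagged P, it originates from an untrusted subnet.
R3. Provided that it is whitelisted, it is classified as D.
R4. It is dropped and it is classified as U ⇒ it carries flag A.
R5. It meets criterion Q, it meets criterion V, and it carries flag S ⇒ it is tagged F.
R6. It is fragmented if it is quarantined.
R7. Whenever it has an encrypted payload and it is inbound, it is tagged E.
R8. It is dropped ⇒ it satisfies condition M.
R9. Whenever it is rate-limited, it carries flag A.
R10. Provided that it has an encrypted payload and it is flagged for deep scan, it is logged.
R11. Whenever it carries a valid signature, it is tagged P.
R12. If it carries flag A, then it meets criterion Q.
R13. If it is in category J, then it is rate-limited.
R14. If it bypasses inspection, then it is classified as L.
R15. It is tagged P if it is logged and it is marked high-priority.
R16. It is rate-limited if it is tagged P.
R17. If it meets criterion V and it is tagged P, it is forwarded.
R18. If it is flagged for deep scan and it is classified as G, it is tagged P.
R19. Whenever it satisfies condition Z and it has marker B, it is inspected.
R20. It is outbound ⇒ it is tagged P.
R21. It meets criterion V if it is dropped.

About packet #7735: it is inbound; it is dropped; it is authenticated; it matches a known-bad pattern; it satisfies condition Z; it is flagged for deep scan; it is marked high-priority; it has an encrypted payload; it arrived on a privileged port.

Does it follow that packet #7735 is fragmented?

No

Forward chaining from the given facts derives: carries flag S, is tagged E, satisfies condition M, is logged, is tagged P, is rate-limited, meets criterion V, carries flag A, meets criterion Q, is forwarded, is tagged F.
The only rule concluding "it is fragmented" is R6, which needs "it is quarantined"; that is never established.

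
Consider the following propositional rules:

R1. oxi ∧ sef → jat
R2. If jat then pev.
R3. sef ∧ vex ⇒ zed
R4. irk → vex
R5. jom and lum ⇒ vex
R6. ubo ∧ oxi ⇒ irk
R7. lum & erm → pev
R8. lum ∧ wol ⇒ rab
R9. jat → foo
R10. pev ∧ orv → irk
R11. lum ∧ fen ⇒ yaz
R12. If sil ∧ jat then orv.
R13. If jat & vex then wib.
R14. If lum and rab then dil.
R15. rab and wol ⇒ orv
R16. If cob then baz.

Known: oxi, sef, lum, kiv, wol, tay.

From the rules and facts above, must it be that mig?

Forward chaining from the given facts derives: jat, pev, rab, foo, dil, orv, irk, vex, wib, zed.
No rule has mig as its conclusion, and it is not among the given facts.

No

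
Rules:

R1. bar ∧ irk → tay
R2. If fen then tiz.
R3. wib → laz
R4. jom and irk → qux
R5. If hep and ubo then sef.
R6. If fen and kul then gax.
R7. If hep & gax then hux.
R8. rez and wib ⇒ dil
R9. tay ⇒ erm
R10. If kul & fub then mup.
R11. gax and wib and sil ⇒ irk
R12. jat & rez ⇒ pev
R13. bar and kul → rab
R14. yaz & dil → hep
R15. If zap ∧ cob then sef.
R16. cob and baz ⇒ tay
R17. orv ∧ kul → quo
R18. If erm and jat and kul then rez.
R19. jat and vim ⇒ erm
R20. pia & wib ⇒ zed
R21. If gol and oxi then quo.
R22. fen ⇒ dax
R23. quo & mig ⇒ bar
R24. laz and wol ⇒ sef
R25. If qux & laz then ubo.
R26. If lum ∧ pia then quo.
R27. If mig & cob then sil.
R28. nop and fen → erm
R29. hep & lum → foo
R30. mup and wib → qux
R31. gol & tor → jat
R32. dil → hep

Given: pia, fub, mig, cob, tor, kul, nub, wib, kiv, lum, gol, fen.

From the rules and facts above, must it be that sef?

Yes

laz  (by R3: wib)
gax  (by R6: fen, kul)
mup  (by R10: kul, fub)
quo  (by R26: lum, pia)
sil  (by R27: mig, cob)
qux  (by R30: mup, wib)
jat  (by R31: gol, tor)
irk  (by R11: gax, wib, sil)
bar  (by R23: quo, mig)
ubo  (by R25: qux, laz)
tay  (by R1: bar, irk)
erm  (by R9: tay)
rez  (by R18: erm, jat, kul)
dil  (by R8: rez, wib)
hep  (by R32: dil)
sef  (by R5: hep, ubo)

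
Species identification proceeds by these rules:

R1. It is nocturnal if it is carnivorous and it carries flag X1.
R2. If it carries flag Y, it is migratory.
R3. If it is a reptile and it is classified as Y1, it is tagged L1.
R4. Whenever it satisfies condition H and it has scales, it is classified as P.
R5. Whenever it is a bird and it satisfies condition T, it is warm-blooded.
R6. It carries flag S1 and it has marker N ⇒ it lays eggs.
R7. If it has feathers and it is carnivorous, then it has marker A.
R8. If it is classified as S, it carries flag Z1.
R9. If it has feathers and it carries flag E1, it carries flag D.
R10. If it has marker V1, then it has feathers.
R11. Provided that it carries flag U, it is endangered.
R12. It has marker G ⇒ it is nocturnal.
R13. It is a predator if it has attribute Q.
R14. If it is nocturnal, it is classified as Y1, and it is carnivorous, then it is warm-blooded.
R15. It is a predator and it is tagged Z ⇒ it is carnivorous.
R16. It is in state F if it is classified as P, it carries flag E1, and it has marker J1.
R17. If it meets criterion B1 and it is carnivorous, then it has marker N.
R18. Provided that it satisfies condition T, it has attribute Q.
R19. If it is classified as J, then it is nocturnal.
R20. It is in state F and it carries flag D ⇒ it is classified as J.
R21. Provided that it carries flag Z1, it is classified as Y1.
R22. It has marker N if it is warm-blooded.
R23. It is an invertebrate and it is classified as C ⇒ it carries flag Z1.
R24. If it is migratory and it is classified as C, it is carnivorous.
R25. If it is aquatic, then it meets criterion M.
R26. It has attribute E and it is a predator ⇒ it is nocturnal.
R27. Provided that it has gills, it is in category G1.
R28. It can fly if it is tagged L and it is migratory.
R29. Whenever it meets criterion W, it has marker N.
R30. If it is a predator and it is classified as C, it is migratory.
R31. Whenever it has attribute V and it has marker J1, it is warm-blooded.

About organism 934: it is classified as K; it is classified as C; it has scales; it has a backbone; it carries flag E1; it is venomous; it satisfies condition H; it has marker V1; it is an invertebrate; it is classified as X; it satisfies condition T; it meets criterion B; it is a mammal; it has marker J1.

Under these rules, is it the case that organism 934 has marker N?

By R4 (it satisfies condition H, it has scales): it is classified as P.
By R10 (it has marker V1): it has feathers.
By R16 (it is classified as P, it carries flag E1, it has marker J1): it is in state F.
By R18 (it satisfies condition T): it has attribute Q.
By R23 (it is an invertebrate, it is classified as C): it carries flag Z1.
By R9 (it has feathers, it carries flag E1): it carries flag D.
By R13 (it has attribute Q): it is a predator.
By R20 (it is in state F, it carries flag D): it is classified as J.
By R21 (it carries flag Z1): it is classified as Y1.
By R30 (it is a predator, it is classified as C): it is migratory.
By R19 (it is classified as J): it is nocturnal.
By R24 (it is migratory, it is classified as C): it is carnivorous.
By R14 (it is nocturnal, it is classified as Y1, it is carnivorous): it is warm-blooded.
By R22 (it is warm-blooded): it has marker N.

Yes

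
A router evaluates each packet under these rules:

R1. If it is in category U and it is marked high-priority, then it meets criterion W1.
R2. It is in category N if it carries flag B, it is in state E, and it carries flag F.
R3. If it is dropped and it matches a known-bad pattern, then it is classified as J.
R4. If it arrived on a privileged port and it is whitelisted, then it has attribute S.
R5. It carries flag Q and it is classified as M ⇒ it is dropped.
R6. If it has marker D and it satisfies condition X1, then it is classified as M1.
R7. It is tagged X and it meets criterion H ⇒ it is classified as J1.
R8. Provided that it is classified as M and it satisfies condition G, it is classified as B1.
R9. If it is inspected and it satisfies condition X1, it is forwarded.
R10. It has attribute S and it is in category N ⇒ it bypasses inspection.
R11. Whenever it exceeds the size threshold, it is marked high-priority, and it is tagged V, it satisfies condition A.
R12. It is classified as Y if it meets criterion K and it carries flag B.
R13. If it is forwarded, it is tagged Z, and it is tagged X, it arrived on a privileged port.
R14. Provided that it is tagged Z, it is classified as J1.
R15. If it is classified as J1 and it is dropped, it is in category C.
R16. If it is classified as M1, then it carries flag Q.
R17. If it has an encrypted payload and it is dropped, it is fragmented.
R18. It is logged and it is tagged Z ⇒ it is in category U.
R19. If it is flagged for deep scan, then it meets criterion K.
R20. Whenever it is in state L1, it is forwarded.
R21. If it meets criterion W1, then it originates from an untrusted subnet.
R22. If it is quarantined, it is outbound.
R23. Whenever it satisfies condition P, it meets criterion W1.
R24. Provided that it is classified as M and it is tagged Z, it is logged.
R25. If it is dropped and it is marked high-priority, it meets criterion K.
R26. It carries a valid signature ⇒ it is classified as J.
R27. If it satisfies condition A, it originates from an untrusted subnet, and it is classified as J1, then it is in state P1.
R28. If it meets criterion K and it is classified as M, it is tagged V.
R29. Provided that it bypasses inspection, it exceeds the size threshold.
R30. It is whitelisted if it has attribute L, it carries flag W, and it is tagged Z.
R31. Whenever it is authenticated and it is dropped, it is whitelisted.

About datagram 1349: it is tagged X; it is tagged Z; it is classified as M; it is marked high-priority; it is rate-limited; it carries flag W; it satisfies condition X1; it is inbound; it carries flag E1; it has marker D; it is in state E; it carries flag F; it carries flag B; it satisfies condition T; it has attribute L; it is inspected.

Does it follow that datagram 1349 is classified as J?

Forward chaining from the given facts derives: is in category N, is classified as M1, is forwarded, arrived on a privileged port, is classified as J1, carries flag Q, is logged, is whitelisted, has attribute S, is dropped, bypasses inspection, is in category C, is in category U, meets criterion K, is tagged V, exceeds the size threshold, meets criterion W1, satisfies condition A, is classified as Y, originates from an untrusted subnet, is in state P1.
Rules concluding "it is classified as J": R3 needs "it matches a known-bad pattern"; R26 needs "it carries a valid signature" — none of these are established.

No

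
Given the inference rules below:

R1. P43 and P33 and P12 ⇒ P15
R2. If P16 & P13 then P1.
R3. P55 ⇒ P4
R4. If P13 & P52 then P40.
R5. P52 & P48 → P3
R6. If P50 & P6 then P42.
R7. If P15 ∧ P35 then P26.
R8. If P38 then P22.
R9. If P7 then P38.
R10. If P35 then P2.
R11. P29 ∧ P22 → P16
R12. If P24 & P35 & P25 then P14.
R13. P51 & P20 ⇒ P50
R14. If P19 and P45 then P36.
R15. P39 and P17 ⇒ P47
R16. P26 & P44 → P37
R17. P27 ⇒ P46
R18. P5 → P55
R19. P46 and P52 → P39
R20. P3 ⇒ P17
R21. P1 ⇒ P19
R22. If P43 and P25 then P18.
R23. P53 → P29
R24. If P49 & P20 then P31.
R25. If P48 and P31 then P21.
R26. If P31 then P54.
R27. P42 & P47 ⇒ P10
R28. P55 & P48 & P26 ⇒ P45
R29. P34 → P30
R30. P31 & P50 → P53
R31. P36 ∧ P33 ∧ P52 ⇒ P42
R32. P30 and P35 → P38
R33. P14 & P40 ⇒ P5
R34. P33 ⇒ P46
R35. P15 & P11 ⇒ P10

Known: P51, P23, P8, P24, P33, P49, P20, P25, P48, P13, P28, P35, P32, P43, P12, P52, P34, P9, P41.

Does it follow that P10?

P15  (by R1: P43, P33, P12)
P40  (by R4: P13, P52)
P3  (by R5: P52, P48)
P26  (by R7: P15, P35)
P14  (by R12: P24, P35, P25)
P50  (by R13: P51, P20)
P17  (by R20: P3)
P31  (by R24: P49, P20)
P30  (by R29: P34)
P53  (by R30: P31, P50)
P38  (by R32: P30, P35)
P5  (by R33: P14, P40)
P46  (by R34: P33)
P22  (by R8: P38)
P55  (by R18: P5)
P39  (by R19: P46, P52)
P29  (by R23: P53)
P45  (by R28: P55, P48, P26)
P16  (by R11: P29, P22)
P47  (by R15: P39, P17)
P1  (by R2: P16, P13)
P19  (by R21: P1)
P36  (by R14: P19, P45)
P42  (by R31: P36, P33, P52)
P10  (by R27: P42, P47)

Yes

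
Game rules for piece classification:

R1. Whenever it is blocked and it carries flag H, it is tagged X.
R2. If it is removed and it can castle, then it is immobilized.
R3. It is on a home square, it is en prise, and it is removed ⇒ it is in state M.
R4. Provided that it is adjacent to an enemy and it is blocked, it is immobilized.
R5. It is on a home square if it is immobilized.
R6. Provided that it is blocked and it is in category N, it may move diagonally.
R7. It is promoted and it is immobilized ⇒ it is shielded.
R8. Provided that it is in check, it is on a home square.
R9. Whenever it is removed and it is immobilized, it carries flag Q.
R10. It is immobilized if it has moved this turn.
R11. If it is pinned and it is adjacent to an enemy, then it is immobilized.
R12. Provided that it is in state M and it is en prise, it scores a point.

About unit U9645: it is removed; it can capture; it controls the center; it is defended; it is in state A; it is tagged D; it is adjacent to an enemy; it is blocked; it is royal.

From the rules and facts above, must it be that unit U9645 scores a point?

Forward chaining from the given facts derives: is immobilized, is on a home square, carries flag Q.
The only rule concluding "it scores a point" is R12, which needs "it is in state M"; that is never established.

No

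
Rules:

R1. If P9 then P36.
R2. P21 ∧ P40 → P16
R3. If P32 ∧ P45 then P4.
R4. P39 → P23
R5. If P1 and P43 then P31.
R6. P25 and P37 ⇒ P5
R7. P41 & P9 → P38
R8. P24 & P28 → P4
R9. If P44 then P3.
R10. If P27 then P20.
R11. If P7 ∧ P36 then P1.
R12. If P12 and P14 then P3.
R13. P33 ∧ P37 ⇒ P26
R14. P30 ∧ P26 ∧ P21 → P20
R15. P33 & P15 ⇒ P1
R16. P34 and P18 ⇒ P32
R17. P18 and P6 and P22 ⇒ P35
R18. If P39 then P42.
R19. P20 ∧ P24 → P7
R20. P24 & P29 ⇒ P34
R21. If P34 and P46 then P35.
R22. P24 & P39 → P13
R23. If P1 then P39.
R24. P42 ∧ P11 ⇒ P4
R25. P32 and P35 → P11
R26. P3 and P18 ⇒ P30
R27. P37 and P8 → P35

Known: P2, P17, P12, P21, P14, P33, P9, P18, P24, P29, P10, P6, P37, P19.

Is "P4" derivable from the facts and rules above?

Forward chaining from the given facts derives: P36, P3, P26, P34, P30, P20, P32, P7, P1, P39, P23, P42, P13.
Rules concluding P4: R3 needs P45; R8 needs P28; R24 needs P11 — none of these are established.

No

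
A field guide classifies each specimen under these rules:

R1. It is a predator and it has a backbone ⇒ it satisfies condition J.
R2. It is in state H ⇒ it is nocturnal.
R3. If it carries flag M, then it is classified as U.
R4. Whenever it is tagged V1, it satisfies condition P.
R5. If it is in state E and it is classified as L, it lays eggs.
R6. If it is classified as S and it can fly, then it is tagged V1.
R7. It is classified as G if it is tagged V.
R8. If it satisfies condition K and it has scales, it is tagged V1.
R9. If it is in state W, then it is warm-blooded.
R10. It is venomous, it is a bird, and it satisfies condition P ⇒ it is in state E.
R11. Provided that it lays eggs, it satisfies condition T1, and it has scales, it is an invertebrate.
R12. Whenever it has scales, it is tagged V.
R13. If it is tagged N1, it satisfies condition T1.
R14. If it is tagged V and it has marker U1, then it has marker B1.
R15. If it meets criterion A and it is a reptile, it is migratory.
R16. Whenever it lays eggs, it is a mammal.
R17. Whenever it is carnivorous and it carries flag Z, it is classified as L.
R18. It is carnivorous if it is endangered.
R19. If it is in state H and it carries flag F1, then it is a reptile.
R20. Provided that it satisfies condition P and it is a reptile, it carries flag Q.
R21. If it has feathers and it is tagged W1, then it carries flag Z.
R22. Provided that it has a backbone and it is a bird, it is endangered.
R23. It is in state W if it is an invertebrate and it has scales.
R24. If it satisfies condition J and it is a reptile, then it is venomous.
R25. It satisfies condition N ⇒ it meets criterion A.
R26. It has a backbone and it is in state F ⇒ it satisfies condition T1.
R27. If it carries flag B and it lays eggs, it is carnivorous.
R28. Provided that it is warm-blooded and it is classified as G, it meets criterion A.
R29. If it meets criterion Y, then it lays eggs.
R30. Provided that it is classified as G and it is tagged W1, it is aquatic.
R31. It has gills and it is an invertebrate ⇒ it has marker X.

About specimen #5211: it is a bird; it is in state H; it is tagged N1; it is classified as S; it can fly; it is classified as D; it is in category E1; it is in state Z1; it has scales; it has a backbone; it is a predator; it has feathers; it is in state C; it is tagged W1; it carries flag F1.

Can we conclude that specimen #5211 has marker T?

Forward chaining from the given facts derives: satisfies condition J, is nocturnal, is tagged V1, is tagged V, satisfies condition T1, is a reptile, carries flag Z, is endangered, is venomous, satisfies condition P, is classified as G, is in state E, is carnivorous, carries flag Q, is aquatic, is classified as L, lays eggs, is an invertebrate, is a mammal, is in state W, is warm-blooded, meets criterion A, is migratory.
No rule has "it has marker T" as its conclusion, and it is not among the given facts.

No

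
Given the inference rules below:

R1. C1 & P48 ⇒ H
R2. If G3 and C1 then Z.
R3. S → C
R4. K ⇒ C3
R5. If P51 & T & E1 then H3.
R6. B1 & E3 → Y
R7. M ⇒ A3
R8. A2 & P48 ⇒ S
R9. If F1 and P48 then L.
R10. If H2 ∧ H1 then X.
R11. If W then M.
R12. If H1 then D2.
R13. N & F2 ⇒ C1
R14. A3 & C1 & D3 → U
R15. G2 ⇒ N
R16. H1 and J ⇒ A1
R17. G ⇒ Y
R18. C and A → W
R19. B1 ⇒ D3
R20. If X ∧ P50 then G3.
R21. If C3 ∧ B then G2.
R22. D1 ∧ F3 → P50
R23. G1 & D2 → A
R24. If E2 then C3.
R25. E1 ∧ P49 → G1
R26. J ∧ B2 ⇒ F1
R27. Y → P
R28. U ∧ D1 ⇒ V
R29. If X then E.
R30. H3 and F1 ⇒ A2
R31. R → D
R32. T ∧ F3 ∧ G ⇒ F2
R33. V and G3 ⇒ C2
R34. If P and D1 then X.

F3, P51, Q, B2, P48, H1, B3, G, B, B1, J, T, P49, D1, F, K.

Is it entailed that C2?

Forward chaining from the given facts derives: C3, D2, A1, Y, D3, G2, P50, F1, P, F2, X, L, N, G3, E, C1, H, Z.
The only rule concluding C2 is R33, which needs V; that is never established.

No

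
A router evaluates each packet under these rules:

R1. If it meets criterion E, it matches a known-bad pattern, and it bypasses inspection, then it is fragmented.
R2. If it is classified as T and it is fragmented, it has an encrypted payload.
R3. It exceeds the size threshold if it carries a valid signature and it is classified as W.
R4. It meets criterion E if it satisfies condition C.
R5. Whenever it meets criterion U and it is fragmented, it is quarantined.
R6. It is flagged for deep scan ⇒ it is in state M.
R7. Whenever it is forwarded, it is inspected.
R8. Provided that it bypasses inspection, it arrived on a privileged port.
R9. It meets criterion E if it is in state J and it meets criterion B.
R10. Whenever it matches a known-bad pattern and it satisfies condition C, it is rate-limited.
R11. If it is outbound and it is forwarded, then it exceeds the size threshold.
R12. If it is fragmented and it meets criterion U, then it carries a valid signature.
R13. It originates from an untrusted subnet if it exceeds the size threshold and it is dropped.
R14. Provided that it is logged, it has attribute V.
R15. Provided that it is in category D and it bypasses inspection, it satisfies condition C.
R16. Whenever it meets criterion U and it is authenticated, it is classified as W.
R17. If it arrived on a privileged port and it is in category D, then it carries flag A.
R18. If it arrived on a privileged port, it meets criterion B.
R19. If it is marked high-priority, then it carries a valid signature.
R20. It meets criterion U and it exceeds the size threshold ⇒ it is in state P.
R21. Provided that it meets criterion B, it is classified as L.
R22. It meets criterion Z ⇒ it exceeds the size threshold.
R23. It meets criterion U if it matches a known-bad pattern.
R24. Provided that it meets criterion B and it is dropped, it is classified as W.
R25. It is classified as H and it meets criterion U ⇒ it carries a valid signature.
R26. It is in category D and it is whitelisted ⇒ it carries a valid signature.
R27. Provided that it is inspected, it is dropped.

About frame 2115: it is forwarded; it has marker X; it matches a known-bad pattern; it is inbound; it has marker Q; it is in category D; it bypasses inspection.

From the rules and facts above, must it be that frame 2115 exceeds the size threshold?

By R7 (it is forwarded): it is inspected.
By R8 (it bypasses inspection): it arrived on a privileged port.
By R15 (it is in category D, it bypasses inspection): it satisfies condition C.
By R18 (it arrived on a privileged port): it meets criterion B.
By R23 (it matches a known-bad pattern): it meets criterion U.
By R27 (it is inspected): it is dropped.
By R4 (it satisfies condition C): it meets criterion E.
By R24 (it meets criterion B, it is dropped): it is classified as W.
By R1 (it meets criterion E, it matches a known-bad pattern, it bypasses inspection): it is fragmented.
By R12 (it is fragmented, it meets criterion U): it carries a valid signature.
By R3 (it carries a valid signature, it is classified as W): it exceeds the size threshold.

Yes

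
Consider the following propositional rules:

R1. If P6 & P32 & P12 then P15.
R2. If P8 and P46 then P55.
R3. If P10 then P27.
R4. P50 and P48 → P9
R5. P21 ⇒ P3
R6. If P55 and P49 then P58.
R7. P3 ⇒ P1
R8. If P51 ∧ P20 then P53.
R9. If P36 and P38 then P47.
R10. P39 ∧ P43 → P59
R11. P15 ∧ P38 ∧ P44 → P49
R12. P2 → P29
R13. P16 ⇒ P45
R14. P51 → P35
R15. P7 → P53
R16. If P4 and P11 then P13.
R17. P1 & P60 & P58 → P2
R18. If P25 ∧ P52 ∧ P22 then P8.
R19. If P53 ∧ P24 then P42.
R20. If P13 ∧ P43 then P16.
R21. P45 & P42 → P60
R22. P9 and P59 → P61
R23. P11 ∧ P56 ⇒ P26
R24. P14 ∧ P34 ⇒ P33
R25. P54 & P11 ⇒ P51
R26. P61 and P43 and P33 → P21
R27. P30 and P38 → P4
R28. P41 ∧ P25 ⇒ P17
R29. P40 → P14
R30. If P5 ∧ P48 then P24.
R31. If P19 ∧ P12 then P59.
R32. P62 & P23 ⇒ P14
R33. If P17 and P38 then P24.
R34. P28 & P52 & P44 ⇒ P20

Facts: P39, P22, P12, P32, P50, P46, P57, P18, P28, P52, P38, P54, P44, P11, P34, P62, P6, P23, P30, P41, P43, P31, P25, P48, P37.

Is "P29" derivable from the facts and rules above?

P15  (by R1: P6, P32, P12)
P9  (by R4: P50, P48)
P59  (by R10: P39, P43)
P49  (by R11: P15, P38, P44)
P8  (by R18: P25, P52, P22)
P61  (by R22: P9, P59)
P51  (by R25: P54, P11)
P4  (by R27: P30, P38)
P17  (by R28: P41, P25)
P14  (by R32: P62, P23)
P24  (by R33: P17, P38)
P20  (by R34: P28, P52, P44)
P55  (by R2: P8, P46)
P58  (by R6: P55, P49)
P53  (by R8: P51, P20)
P13  (by R16: P4, P11)
P42  (by R19: P53, P24)
P16  (by R20: P13, P43)
P33  (by R24: P14, P34)
P21  (by R26: P61, P43, P33)
P3  (by R5: P21)
P1  (by R7: P3)
P45  (by R13: P16)
P60  (by R21: P45, P42)
P2  (by R17: P1, P60, P58)
P29  (by R12: P2)

Yes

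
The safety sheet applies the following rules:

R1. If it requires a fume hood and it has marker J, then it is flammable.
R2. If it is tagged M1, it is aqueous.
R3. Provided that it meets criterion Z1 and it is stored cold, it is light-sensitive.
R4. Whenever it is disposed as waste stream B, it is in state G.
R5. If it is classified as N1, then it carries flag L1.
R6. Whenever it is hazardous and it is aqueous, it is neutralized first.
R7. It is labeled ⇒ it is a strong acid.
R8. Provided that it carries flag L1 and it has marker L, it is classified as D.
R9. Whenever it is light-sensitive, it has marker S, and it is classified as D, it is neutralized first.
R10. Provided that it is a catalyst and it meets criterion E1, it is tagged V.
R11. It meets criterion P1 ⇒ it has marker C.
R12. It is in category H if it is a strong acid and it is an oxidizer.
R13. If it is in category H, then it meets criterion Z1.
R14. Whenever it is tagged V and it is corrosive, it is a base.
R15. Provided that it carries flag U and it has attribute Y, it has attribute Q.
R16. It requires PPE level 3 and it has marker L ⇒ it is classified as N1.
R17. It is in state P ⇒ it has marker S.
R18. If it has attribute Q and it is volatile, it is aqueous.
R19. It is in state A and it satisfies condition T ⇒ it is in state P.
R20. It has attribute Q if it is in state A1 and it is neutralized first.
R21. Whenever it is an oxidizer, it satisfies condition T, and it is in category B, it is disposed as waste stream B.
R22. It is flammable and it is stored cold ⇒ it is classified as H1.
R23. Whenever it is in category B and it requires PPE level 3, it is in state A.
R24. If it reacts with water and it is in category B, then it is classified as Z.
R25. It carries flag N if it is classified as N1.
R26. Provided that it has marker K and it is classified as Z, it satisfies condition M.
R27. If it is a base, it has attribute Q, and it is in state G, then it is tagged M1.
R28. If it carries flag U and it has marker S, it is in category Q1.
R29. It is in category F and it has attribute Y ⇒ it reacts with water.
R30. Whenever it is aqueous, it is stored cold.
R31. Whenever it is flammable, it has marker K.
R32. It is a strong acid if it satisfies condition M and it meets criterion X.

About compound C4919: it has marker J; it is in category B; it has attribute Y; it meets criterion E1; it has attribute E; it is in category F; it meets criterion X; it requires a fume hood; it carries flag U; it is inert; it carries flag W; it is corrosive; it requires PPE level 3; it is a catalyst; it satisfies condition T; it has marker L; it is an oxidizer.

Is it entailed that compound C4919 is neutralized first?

By R1 (it requires a fume hood, it has marker J): it is flammable.
By R10 (it is a catalyst, it meets criterion E1): it is tagged V.
By R14 (it is tagged V, it is corrosive): it is a base.
By R15 (it carries flag U, it has attribute Y): it has attribute Q.
By R16 (it requires PPE level 3, it has marker L): it is classified as N1.
By R21 (it is an oxidizer, it satisfies condition T, it is in category B): it is disposed as waste stream B.
By R23 (it is in category B, it requires PPE level 3): it is in state A.
By R29 (it is in category F, it has attribute Y): it reacts with water.
By R31 (it is flammable): it has marker K.
By R4 (it is disposed as waste stream B): it is in state G.
By R5 (it is classified as N1): it carries flag L1.
By R8 (it carries flag L1, it has marker L): it is classified as D.
By R19 (it is in state A, it satisfies condition T): it is in state P.
By R24 (it reacts with water, it is in category B): it is classified as Z.
By R26 (it has marker K, it is classified as Z): it satisfies condition M.
By R27 (it is a base, it has attribute Q, it is in state G): it is tagged M1.
By R32 (it satisfies condition M, it meets criterion X): it is a strong acid.
By R2 (it is tagged M1): it is aqueous.
By R12 (it is a strong acid, it is an oxidizer): it is in category H.
By R13 (it is in category H): it meets criterion Z1.
By R17 (it is in state P): it has marker S.
By R30 (it is aqueous): it is stored cold.
By R3 (it meets criterion Z1, it is stored cold): it is light-sensitive.
By R9 (it is light-sensitive, it has marker S, it is classified as D): it is neutralized first.

Yes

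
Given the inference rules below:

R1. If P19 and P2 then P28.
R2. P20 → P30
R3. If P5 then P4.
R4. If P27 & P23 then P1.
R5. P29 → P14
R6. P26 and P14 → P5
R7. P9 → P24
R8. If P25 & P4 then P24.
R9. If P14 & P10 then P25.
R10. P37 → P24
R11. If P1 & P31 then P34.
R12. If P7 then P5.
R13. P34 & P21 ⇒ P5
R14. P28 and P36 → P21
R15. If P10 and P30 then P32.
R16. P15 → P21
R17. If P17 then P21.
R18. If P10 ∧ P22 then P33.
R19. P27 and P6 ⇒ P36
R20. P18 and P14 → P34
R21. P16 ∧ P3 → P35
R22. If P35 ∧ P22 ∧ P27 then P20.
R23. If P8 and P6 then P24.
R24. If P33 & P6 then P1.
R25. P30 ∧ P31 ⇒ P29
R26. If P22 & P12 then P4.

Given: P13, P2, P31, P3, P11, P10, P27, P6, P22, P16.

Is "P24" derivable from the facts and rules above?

No

Forward chaining from the given facts derives: P33, P36, P35, P20, P1, P30, P34, P32, P29, P14, P25.
Rules concluding P24: R7 needs P9; R8 needs P4; R10 needs P37; R23 needs P8 — none of these are established.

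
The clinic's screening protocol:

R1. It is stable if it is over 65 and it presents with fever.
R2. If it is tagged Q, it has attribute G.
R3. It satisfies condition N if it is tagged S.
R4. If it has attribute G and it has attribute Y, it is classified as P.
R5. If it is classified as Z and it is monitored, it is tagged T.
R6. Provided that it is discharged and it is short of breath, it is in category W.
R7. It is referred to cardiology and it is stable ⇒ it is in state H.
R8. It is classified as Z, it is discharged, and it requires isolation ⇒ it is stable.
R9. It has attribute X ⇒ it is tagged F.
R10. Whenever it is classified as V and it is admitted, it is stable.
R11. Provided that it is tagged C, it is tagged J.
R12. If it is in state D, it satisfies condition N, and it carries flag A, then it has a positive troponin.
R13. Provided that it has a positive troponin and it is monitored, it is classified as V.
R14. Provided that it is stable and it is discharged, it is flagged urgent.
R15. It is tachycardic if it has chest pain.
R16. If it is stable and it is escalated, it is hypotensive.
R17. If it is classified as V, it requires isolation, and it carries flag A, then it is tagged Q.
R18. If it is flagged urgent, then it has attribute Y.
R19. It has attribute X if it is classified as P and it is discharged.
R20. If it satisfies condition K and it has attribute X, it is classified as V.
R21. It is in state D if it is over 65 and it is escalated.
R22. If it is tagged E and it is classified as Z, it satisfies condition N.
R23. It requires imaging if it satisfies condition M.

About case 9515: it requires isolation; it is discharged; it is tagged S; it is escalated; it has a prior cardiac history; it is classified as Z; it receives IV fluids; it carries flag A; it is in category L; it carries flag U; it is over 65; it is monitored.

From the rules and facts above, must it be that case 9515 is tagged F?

Yes

By R3 (it is tagged S): it satisfies condition N.
By R8 (it is classified as Z, it is discharged, it requires isolation): it is stable.
By R14 (it is stable, it is discharged): it is flagged urgent.
By R18 (it is flagged urgent): it has attribute Y.
By R21 (it is over 65, it is escalated): it is in state D.
By R12 (it is in state D, it satisfies condition N, it carries flag A): it has a positive troponin.
By R13 (it has a positive troponin, it is monitored): it is classified as V.
By R17 (it is classified as V, it requires isolation, it carries flag A): it is tagged Q.
By R2 (it is tagged Q): it has attribute G.
By R4 (it has attribute G, it has attribute Y): it is classified as P.
By R19 (it is classified as P, it is discharged): it has attribute X.
By R9 (it has attribute X): it is tagged F.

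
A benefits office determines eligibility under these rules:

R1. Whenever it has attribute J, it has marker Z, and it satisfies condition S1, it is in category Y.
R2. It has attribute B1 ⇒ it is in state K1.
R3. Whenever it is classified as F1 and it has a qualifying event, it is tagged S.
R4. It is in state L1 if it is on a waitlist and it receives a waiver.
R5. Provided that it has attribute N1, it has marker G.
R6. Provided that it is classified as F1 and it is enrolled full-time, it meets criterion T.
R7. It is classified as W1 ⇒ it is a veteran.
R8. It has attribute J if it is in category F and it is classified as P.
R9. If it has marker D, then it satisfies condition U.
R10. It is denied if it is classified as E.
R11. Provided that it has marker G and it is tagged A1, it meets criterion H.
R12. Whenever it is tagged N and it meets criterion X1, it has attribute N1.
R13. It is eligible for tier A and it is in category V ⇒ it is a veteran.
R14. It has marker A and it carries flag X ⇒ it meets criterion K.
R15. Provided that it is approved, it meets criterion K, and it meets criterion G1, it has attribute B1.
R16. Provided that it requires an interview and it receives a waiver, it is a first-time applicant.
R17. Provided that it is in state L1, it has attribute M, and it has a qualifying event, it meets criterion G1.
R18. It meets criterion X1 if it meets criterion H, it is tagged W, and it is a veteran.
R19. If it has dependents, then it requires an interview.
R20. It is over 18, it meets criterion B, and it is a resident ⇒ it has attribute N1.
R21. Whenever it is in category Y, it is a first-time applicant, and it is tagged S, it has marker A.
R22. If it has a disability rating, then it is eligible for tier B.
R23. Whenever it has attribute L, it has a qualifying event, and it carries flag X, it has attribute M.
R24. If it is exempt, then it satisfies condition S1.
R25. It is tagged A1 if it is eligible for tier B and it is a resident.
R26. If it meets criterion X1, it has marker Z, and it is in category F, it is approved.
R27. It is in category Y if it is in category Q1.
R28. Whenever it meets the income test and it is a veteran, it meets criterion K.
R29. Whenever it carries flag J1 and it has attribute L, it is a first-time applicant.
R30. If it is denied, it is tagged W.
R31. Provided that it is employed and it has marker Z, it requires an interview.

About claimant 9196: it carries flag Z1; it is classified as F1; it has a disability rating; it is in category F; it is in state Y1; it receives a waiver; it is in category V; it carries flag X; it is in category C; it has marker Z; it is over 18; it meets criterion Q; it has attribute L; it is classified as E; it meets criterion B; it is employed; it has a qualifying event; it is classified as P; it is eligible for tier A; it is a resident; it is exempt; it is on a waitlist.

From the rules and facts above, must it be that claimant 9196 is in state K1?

Yes

By R3 (it is classified as F1, it has a qualifying event): it is tagged S.
By R4 (it is on a waitlist, it receives a waiver): it is in state L1.
By R8 (it is in category F, it is classified as P): it has attribute J.
By R10 (it is classified as E): it is denied.
By R13 (it is eligible for tier A, it is in category V): it is a veteran.
By R20 (it is over 18, it meets criterion B, it is a resident): it has attribute N1.
By R22 (it has a disability rating): it is eligible for tier B.
By R23 (it has attribute L, it has a qualifying event, it carries flag X): it has attribute M.
By R24 (it is exempt): it satisfies condition S1.
By R25 (it is eligible for tier B, it is a resident): it is tagged A1.
By R30 (it is denied): it is tagged W.
By R31 (it is employed, it has marker Z): it requires an interview.
By R1 (it has attribute J, it has marker Z, it satisfies condition S1): it is in category Y.
By R5 (it has attribute N1): it has marker G.
By R11 (it has marker G, it is tagged A1): it meets criterion H.
By R16 (it requires an interview, it receives a waiver): it is a first-time applicant.
By R17 (it is in state L1, it has attribute M, it has a qualifying event): it meets criterion G1.
By R18 (it meets criterion H, it is tagged W, it is a veteran): it meets criterion X1.
By R21 (it is in category Y, it is a first-time applicant, it is tagged S): it has marker A.
By R26 (it meets criterion X1, it has marker Z, it is in category F): it is approved.
By R14 (it has marker A, it carries flag X): it meets criterion K.
By R15 (it is approved, it meets criterion K, it meets criterion G1): it has attribute B1.
By R2 (it has attribute B1): it is in state K1.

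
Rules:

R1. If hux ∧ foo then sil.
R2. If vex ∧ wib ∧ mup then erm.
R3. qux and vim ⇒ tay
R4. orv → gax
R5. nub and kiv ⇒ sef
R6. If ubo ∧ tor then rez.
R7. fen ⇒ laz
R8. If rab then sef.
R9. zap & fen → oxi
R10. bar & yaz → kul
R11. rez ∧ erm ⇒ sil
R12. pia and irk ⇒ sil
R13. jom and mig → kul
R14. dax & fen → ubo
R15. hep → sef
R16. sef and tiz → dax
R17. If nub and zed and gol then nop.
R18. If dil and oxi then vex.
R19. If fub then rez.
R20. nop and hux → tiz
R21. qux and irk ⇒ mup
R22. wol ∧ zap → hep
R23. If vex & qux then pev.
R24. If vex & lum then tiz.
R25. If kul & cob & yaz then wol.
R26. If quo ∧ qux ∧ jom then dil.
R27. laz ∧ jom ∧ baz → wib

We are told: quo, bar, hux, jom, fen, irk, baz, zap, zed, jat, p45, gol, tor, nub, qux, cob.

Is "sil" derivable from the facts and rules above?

Forward chaining from the given facts derives: laz, oxi, nop, tiz, mup, dil, wib, vex, pev, erm.
Rules concluding sil: R1 needs foo; R11 needs rez; R12 needs pia — none of these are established.

No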